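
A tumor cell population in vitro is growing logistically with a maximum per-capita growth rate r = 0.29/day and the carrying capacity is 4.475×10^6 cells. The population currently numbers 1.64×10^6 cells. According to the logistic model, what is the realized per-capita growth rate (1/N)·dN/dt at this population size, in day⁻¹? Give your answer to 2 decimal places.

0.18 per day

(1/N)·dN/dt = r(1 − N/K) = 0.29 × (1 − 1.64×10^6/4.475×10^6).
= 0.29 × 0.63352 = 0.18372.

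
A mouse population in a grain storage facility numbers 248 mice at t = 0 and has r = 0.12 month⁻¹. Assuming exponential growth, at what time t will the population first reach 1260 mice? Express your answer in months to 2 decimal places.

13.55 months

Set N₀·e^(rt) = 1260: e^(0.12·t) = 1260/248 = 5.0806.
0.12·t = ln(5.0806) = 1.6254, so t = 1.6254/0.12 = 13.545.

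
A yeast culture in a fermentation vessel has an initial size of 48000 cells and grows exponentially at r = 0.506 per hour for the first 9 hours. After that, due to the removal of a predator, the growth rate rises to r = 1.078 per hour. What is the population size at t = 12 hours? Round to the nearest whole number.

Phase 1: N(9) = 48000·e^(0.506×9) = 48000·e^4.554 = 4.560561×10^6.
Phase 2 runs for 12 − 9 = 3 hours at r = 1.078.
N(12) = 4.560561×10^6·e^(1.078×3) = 4.560561×10^6·e^3.234 = 1.157515×10^8.

115751509 cells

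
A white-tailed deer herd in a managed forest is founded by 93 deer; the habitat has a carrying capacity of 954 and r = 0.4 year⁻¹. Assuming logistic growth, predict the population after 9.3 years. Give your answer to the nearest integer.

779 deer

A = (K − N₀)/N₀ = (954 − 93)/93 = 9.2581.
N(t) = K/(1 + A·e^(−rt)) = 954/(1 + 9.2581×e^(−0.4×9.3)).
e^(−3.72) = 0.024234; denominator = 1 + 9.2581×0.024234 = 1.2244.
N = 954/1.2244 = 779.183.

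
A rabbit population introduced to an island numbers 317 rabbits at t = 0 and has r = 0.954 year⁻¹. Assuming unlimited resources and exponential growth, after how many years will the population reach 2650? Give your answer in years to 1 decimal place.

2.2 years

Set N₀·e^(rt) = 2650: e^(0.954·t) = 2650/317 = 8.3596.
0.954·t = ln(8.3596) = 2.1234, so t = 2.1234/0.954 = 2.2258.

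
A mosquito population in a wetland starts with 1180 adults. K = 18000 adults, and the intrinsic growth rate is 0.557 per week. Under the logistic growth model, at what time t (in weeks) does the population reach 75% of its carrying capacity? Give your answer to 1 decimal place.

A = (K − N₀)/N₀ = (18000 − 1180)/1180 = 14.254.
Solve 18000/(1 + 14.254·e^(−0.557t)) = 13500: 1 + 14.254·e^(−0.557t) = 1.3333, so e^(−0.557t) = 0.0233849.
−0.557·t = ln(0.0233849) = -3.7557, so t = 3.7557/0.557 = 6.7427.

6.7 weeks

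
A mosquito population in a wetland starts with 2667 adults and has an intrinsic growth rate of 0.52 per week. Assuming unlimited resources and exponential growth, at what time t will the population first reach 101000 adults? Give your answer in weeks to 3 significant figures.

Set N₀·e^(rt) = 101000: e^(0.52·t) = 101000/2667 = 37.87.
0.52·t = ln(37.87) = 3.6342, so t = 3.6342/0.52 = 6.9888.

6.99 weeks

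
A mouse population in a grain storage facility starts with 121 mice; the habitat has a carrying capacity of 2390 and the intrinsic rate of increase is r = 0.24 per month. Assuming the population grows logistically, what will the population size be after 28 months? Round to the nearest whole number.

A = (K − N₀)/N₀ = (2390 − 121)/121 = 18.752.
N(t) = K/(1 + A·e^(−rt)) = 2390/(1 + 18.752×e^(−0.24×28)).
e^(−6.72) = 0.0012065; denominator = 1 + 18.752×0.0012065 = 1.0226.
N = 2390/1.0226 = 2337.12.

2337 mice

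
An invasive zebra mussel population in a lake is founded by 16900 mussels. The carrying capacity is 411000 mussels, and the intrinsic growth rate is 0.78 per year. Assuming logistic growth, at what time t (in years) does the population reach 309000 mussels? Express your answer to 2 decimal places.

A = (K − N₀)/N₀ = (411000 − 16900)/16900 = 23.32.
Solve 411000/(1 + 23.32·e^(−0.78t)) = 309000: 1 + 23.32·e^(−0.78t) = 1.3301, so e^(−0.78t) = 0.0141554.
−0.78·t = ln(0.0141554) = -4.2577, so t = 4.2577/0.78 = 5.4585.

5.46 years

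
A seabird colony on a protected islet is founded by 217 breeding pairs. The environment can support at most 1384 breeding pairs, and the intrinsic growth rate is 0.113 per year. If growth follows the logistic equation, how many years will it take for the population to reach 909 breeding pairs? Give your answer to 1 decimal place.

20.6 years

A = (K − N₀)/N₀ = (1384 − 217)/217 = 5.3779.
Solve 1384/(1 + 5.3779·e^(−0.113t)) = 909: 1 + 5.3779·e^(−0.113t) = 1.5226, so e^(−0.113t) = 0.097167.
−0.113·t = ln(0.097167) = -2.3313, so t = 2.3313/0.113 = 20.631.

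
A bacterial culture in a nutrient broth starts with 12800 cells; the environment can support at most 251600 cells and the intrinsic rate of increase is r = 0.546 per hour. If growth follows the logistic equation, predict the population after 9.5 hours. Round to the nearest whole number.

A = (K − N₀)/N₀ = (251600 − 12800)/12800 = 18.656.
N(t) = K/(1 + A·e^(−rt)) = 251600/(1 + 18.656×e^(−0.546×9.5)).
e^(−5.187) = 0.0055887; denominator = 1 + 18.656×0.0055887 = 1.1043.
N = 251600/1.1043 = 227844.

227844 cells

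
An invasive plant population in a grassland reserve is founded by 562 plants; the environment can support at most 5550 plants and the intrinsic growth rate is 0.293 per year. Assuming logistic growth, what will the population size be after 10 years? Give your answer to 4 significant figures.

3765 plants

A = (K − N₀)/N₀ = (5550 − 562)/562 = 8.8754.
N(t) = K/(1 + A·e^(−rt)) = 5550/(1 + 8.8754×e^(−0.293×10)).
e^(−2.93) = 0.053397; denominator = 1 + 8.8754×0.053397 = 1.4739.
N = 5550/1.4739 = 3765.46.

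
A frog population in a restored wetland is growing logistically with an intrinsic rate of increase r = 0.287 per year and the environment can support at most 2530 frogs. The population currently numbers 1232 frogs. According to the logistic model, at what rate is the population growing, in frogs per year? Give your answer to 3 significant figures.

181 frogs per year

dN/dt = rN(1 − N/K) = 0.287 × 1232 × (1 − 1232/2530).
1 − 1232/2530 = 0.51304; dN/dt = 0.287 × 1232 × 0.51304 = 181.4.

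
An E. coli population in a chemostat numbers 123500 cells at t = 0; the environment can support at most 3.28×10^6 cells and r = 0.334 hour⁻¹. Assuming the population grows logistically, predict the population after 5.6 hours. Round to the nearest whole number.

A = (K − N₀)/N₀ = (3.28×10^6 − 123500)/123500 = 25.559.
N(t) = K/(1 + A·e^(−rt)) = 3.28×10^6/(1 + 25.559×e^(−0.334×5.6)).
e^(−1.87) = 0.15406; denominator = 1 + 25.559×0.15406 = 4.9376.
N = 3.28×10^6/4.9376 = 664287.

664287 cells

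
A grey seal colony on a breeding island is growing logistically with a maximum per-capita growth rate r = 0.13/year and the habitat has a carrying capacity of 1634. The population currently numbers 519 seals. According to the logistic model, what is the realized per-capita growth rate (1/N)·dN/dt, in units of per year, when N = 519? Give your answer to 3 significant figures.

0.0887 per year

(1/N)·dN/dt = r(1 − N/K) = 0.13 × (1 − 519/1634).
= 0.13 × 0.68237 = 0.088709.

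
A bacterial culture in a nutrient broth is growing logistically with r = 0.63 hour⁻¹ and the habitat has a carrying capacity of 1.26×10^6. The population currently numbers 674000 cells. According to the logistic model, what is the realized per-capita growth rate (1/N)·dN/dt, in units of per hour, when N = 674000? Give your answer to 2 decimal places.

(1/N)·dN/dt = r(1 − N/K) = 0.63 × (1 − 674000/1.26×10^6).
= 0.63 × 0.46508 = 0.293.

0.29 per hour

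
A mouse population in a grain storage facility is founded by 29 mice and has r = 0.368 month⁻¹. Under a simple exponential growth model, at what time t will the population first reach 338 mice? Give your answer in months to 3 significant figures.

6.67 months

Set N₀·e^(rt) = 338: e^(0.368·t) = 338/29 = 11.655.
0.368·t = ln(11.655) = 2.4558, so t = 2.4558/0.368 = 6.6732.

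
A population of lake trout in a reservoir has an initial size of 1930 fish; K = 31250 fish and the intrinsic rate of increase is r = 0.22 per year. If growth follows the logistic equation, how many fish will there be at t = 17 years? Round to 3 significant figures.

A = (K − N₀)/N₀ = (31250 − 1930)/1930 = 15.192.
N(t) = K/(1 + A·e^(−rt)) = 31250/(1 + 15.192×e^(−0.22×17)).
e^(−3.74) = 0.023754; denominator = 1 + 15.192×0.023754 = 1.3609.
N = 31250/1.3609 = 22963.3.

23000 fish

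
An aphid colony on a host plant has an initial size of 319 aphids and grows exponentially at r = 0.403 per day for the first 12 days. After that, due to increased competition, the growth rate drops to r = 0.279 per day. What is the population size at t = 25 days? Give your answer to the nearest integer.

1510862 aphids

Phase 1: N(12) = 319·e^(0.403×12) = 319·e^4.836 = 40182.7.
Phase 2 runs for 25 − 12 = 13 days at r = 0.279.
N(25) = 40182.7·e^(0.279×13) = 40182.7·e^3.627 = 1.510862×10^6.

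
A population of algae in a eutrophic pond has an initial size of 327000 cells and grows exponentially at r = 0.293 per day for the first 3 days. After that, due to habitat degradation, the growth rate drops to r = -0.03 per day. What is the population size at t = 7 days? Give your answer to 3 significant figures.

699000 cells

Phase 1: N(3) = 327000·e^(0.293×3) = 327000·e^0.879 = 787576.
Phase 2 runs for 7 − 3 = 4 days at r = -0.03.
N(7) = 787576·e^(-0.03×4) = 787576·e^-0.12 = 698517.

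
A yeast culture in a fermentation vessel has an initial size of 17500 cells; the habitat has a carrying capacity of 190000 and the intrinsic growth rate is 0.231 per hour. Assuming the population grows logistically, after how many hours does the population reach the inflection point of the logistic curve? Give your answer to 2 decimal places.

Logistic growth is fastest at N = K/2 = 95000.
A = (K − N₀)/N₀ = 9.8571. Set K/(1 + A·e^(−rt)) = K/2 → A·e^(−rt) = 1.
e^(−0.231t) = 1/9.8571 = 0.101449, so t = ln(9.8571)/0.231 = 2.2882/0.231 = 9.9056.

9.91 hours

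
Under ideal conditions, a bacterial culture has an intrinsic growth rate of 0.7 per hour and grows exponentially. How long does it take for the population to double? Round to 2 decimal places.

Doubling time t_d = ln(2)/r = 0.6931/0.7 = 0.99021.

0.99 hours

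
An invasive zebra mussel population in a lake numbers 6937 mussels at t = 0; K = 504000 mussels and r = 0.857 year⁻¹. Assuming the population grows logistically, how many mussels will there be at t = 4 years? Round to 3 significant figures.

152000 mussels

A = (K − N₀)/N₀ = (504000 − 6937)/6937 = 71.654.
N(t) = K/(1 + A·e^(−rt)) = 504000/(1 + 71.654×e^(−0.857×4)).
e^(−3.428) = 0.032452; denominator = 1 + 71.654×0.032452 = 3.3253.
N = 504000/3.3253 = 151565.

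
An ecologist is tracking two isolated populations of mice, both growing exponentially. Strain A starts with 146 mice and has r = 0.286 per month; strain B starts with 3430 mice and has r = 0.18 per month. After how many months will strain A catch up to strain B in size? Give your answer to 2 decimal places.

Set 146·e^(0.286t) = 3430·e^(0.18t).
e^((0.286 − 0.18)t) = 3430/146 → e^(0.106·t) = 23.493.
0.106·t = ln(23.493) = 3.1567, so t = 3.1567/0.106 = 29.78.

29.78 months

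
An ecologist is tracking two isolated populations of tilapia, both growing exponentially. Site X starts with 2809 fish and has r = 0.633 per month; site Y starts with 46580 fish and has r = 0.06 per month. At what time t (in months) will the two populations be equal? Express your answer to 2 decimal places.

Set 2809·e^(0.633t) = 46580·e^(0.06t).
e^((0.633 − 0.06)t) = 46580/2809 → e^(0.573·t) = 16.582.
0.573·t = ln(16.582) = 2.8083, so t = 2.8083/0.573 = 4.9011.

4.90 months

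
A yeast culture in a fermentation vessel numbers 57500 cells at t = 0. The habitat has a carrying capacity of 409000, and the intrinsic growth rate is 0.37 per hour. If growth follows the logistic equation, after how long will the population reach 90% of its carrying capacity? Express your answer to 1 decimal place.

10.8 hours

A = (K − N₀)/N₀ = (409000 − 57500)/57500 = 6.113.
Solve 409000/(1 + 6.113·e^(−0.37t)) = 368100: 1 + 6.113·e^(−0.37t) = 1.1111, so e^(−0.37t) = 0.0181761.
−0.37·t = ln(0.0181761) = -4.0076, so t = 4.0076/0.37 = 10.831.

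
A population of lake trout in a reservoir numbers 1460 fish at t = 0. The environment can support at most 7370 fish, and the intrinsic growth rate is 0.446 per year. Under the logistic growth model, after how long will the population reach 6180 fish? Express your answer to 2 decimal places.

6.83 years

A = (K − N₀)/N₀ = (7370 − 1460)/1460 = 4.0479.
Solve 7370/(1 + 4.0479·e^(−0.446t)) = 6180: 1 + 4.0479·e^(−0.446t) = 1.1926, so e^(−0.446t) = 0.047569.
−0.446·t = ln(0.047569) = -3.0456, so t = 3.0456/0.446 = 6.8286.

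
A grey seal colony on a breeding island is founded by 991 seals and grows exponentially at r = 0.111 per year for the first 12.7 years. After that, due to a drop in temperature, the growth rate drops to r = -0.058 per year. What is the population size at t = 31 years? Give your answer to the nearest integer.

Phase 1: N(12.7) = 991·e^(0.111×12.7) = 991·e^1.41 = 4057.87.
Phase 2 runs for 31 − 12.7 = 18.3 years at r = -0.058.
N(31) = 4057.87·e^(-0.058×18.3) = 4057.87·e^-1.061 = 1403.91.

1404 seals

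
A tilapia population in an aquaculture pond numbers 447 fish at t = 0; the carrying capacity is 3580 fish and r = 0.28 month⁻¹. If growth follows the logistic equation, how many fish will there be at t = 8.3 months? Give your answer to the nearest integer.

2123 fish

A = (K − N₀)/N₀ = (3580 − 447)/447 = 7.0089.
N(t) = K/(1 + A·e^(−rt)) = 3580/(1 + 7.0089×e^(−0.28×8.3)).
e^(−2.324) = 0.097881; denominator = 1 + 7.0089×0.097881 = 1.686.
N = 3580/1.686 = 2123.31.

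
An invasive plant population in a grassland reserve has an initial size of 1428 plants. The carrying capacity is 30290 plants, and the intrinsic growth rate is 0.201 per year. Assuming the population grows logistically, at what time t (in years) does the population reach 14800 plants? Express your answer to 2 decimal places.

14.73 years

A = (K − N₀)/N₀ = (30290 − 1428)/1428 = 20.211.
Solve 30290/(1 + 20.211·e^(−0.201t)) = 14800: 1 + 20.211·e^(−0.201t) = 2.0466, so e^(−0.201t) = 0.0517835.
−0.201·t = ln(0.0517835) = -2.9607, so t = 2.9607/0.201 = 14.73.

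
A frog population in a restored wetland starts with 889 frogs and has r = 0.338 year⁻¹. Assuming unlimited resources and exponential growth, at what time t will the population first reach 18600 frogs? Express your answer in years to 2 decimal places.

9.00 years

Set N₀·e^(rt) = 18600: e^(0.338·t) = 18600/889 = 20.922.
0.338·t = ln(20.922) = 3.0408, so t = 3.0408/0.338 = 8.9965.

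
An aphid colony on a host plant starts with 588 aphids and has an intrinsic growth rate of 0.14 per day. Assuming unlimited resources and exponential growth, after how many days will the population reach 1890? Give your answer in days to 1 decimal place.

Set N₀·e^(rt) = 1890: e^(0.14·t) = 1890/588 = 3.2143.
0.14·t = ln(3.2143) = 1.1676, so t = 1.1676/0.14 = 8.34.

8.3 days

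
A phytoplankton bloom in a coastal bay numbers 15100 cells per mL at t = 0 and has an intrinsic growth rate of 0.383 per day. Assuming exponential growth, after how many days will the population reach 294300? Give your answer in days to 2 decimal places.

7.75 days

Set N₀·e^(rt) = 294300: e^(0.383·t) = 294300/15100 = 19.49.
0.383·t = ln(19.49) = 2.9699, so t = 2.9699/0.383 = 7.7543.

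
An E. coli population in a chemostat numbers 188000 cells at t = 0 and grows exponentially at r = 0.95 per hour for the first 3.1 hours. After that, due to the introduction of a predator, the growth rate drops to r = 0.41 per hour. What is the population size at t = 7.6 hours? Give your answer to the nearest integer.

Phase 1: N(3.1) = 188000·e^(0.95×3.1) = 188000·e^2.945 = 3.574005×10^6.
Phase 2 runs for 7.6 − 3.1 = 4.5 hours at r = 0.41.
N(7.6) = 3.574005×10^6·e^(0.41×4.5) = 3.574005×10^6·e^1.845 = 2.261666×10^7.

22616657 cells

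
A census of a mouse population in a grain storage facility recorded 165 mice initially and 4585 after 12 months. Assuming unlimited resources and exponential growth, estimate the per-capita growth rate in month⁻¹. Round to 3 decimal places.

0.277 per month

From N(t) = N₀·e^(rt): e^(r·12) = 4585/165 = 27.788.
r·12 = ln(27.788) = 3.3246, so r = 3.3246/12 = 0.27705.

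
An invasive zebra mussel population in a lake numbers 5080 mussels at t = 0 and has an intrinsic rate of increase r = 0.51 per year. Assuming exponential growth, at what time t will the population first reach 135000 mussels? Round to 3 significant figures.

Set N₀·e^(rt) = 135000: e^(0.51·t) = 135000/5080 = 26.575.
0.51·t = ln(26.575) = 3.28, so t = 3.28/0.51 = 6.4313.

6.43 years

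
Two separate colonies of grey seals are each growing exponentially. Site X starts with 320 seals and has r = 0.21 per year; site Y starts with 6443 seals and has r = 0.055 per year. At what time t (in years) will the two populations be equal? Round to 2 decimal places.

Set 320·e^(0.21t) = 6443·e^(0.055t).
e^((0.21 − 0.055)t) = 6443/320 → e^(0.155·t) = 20.134.
0.155·t = ln(20.134) = 3.0024, so t = 3.0024/0.155 = 19.371.

19.37 years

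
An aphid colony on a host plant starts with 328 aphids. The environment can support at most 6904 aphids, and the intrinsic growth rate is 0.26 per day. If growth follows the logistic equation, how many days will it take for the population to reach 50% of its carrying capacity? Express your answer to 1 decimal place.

A = (K − N₀)/N₀ = (6904 − 328)/328 = 20.049.
Solve 6904/(1 + 20.049·e^(−0.26t)) = 3452: 1 + 20.049·e^(−0.26t) = 2, so e^(−0.26t) = 0.0498783.
−0.26·t = ln(0.0498783) = -2.9982, so t = 2.9982/0.26 = 11.531.

11.5 days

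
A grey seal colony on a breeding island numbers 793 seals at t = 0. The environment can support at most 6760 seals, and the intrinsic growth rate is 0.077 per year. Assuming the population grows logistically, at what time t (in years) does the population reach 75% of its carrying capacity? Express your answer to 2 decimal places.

40.48 years

A = (K − N₀)/N₀ = (6760 − 793)/793 = 7.5246.
Solve 6760/(1 + 7.5246·e^(−0.077t)) = 5070: 1 + 7.5246·e^(−0.077t) = 1.3333, so e^(−0.077t) = 0.0442992.
−0.077·t = ln(0.0442992) = -3.1168, so t = 3.1168/0.077 = 40.478.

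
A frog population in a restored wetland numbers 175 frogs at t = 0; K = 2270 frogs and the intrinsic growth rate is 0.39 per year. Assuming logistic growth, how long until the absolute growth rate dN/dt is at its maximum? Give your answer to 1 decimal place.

6.4 years

Logistic growth is fastest at N = K/2 = 1135.
A = (K − N₀)/N₀ = 11.971. Set K/(1 + A·e^(−rt)) = K/2 → A·e^(−rt) = 1.
e^(−0.39t) = 1/11.971 = 0.0835322, so t = ln(11.971)/0.39 = 2.4825/0.39 = 6.3654.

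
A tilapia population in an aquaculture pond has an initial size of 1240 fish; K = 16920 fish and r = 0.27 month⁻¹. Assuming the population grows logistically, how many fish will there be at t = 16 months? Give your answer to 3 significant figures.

A = (K − N₀)/N₀ = (16920 − 1240)/1240 = 12.645.
N(t) = K/(1 + A·e^(−rt)) = 16920/(1 + 12.645×e^(−0.27×16)).
e^(−4.32) = 0.0133; denominator = 1 + 12.645×0.0133 = 1.1682.
N = 16920/1.1682 = 14484.1.

14500 fish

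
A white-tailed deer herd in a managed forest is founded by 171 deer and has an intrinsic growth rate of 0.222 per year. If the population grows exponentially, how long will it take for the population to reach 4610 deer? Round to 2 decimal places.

Set N₀·e^(rt) = 4610: e^(0.222·t) = 4610/171 = 26.959.
0.222·t = ln(26.959) = 3.2943, so t = 3.2943/0.222 = 14.839.

14.84 years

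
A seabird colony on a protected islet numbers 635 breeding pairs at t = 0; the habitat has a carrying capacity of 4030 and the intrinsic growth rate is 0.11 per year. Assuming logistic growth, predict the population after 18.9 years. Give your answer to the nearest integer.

A = (K − N₀)/N₀ = (4030 − 635)/635 = 5.3465.
N(t) = K/(1 + A·e^(−rt)) = 4030/(1 + 5.3465×e^(−0.11×18.9)).
e^(−2.079) = 0.12506; denominator = 1 + 5.3465×0.12506 = 1.6686.
N = 4030/1.6686 = 2415.2.

2415 breeding pairs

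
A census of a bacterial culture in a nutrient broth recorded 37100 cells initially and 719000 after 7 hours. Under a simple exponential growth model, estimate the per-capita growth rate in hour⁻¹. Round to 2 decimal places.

0.42 per hour

From N(t) = N₀·e^(rt): e^(r·7) = 719000/37100 = 19.38.
r·7 = ln(19.38) = 2.9642, so r = 2.9642/7 = 0.42346.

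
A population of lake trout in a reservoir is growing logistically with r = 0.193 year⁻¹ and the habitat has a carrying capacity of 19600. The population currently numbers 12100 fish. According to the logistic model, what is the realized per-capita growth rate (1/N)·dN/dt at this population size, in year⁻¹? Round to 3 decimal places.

0.074 per year

(1/N)·dN/dt = r(1 − N/K) = 0.193 × (1 − 12100/19600).
= 0.193 × 0.38265 = 0.073852.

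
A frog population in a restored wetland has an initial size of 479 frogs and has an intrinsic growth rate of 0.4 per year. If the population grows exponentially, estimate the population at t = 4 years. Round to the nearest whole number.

N(t) = N₀·e^(rt) = 479 × e^(0.4×4) = 479 × e^1.6.
e^1.6 ≈ 4.953, so N ≈ 479 × 4.953 = 2372.5.

2373 frogs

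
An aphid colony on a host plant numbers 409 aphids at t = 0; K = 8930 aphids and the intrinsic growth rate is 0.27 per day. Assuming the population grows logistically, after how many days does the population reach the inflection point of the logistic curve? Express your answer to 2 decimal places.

Logistic growth is fastest at N = K/2 = 4465.
A = (K − N₀)/N₀ = 20.834. Set K/(1 + A·e^(−rt)) = K/2 → A·e^(−rt) = 1.
e^(−0.27t) = 1/20.834 = 0.0479991, so t = ln(20.834)/0.27 = 3.0366/0.27 = 11.247.

11.25 days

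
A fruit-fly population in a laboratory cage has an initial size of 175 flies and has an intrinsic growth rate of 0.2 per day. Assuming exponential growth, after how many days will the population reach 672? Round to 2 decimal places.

6.73 days

Set N₀·e^(rt) = 672: e^(0.2·t) = 672/175 = 3.84.
0.2·t = ln(3.84) = 1.3455, so t = 1.3455/0.2 = 6.7274.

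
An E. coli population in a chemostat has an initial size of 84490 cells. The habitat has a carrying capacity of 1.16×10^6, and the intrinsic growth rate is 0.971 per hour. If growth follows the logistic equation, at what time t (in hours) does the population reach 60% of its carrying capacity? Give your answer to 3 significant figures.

3.04 hours

A = (K − N₀)/N₀ = (1.16×10^6 − 84490)/84490 = 12.729.
Solve 1.16×10^6/(1 + 12.729·e^(−0.971t)) = 696000: 1 + 12.729·e^(−0.971t) = 1.6667, so e^(−0.971t) = 0.0523721.
−0.971·t = ln(0.0523721) = -2.9494, so t = 2.9494/0.971 = 3.0375.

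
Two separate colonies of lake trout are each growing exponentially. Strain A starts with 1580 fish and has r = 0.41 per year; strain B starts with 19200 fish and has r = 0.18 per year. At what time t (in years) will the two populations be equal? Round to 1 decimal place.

10.9 years

Set 1580·e^(0.41t) = 19200·e^(0.18t).
e^((0.41 − 0.18)t) = 19200/1580 → e^(0.23·t) = 12.152.
0.23·t = ln(12.152) = 2.4975, so t = 2.4975/0.23 = 10.859.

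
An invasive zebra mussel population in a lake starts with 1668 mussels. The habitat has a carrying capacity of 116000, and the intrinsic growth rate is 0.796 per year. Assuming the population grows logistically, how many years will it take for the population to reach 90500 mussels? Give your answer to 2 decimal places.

A = (K − N₀)/N₀ = (116000 − 1668)/1668 = 68.544.
Solve 116000/(1 + 68.544·e^(−0.796t)) = 90500: 1 + 68.544·e^(−0.796t) = 1.2818, so e^(−0.796t) = 0.00411074.
−0.796·t = ln(0.00411074) = -5.4942, so t = 5.4942/0.796 = 6.9022.

6.90 years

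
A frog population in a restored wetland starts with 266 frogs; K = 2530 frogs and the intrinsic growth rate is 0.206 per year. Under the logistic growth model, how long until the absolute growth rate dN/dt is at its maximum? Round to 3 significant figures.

10.4 years

Logistic growth is fastest at N = K/2 = 1265.
A = (K − N₀)/N₀ = 8.5113. Set K/(1 + A·e^(−rt)) = K/2 → A·e^(−rt) = 1.
e^(−0.206t) = 1/8.5113 = 0.117491, so t = ln(8.5113)/0.206 = 2.1414/0.206 = 10.395.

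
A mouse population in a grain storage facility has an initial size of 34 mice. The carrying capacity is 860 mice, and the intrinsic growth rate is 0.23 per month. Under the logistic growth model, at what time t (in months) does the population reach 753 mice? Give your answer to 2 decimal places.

A = (K − N₀)/N₀ = (860 − 34)/34 = 24.294.
Solve 860/(1 + 24.294·e^(−0.23t)) = 753: 1 + 24.294·e^(−0.23t) = 1.1421, so e^(−0.23t) = 0.00584908.
−0.23·t = ln(0.00584908) = -5.1415, so t = 5.1415/0.23 = 22.354.

22.35 months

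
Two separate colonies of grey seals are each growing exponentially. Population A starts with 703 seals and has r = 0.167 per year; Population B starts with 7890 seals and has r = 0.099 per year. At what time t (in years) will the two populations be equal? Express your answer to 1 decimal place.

Set 703·e^(0.167t) = 7890·e^(0.099t).
e^((0.167 − 0.099)t) = 7890/703 → e^(0.068·t) = 11.223.
0.068·t = ln(11.223) = 2.418, so t = 2.418/0.068 = 35.559.

35.6 years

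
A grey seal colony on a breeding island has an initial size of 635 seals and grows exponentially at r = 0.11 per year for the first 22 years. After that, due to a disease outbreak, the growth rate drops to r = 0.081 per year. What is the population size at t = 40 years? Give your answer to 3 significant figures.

Phase 1: N(22) = 635·e^(0.11×22) = 635·e^2.42 = 7141.12.
Phase 2 runs for 40 − 22 = 18 years at r = 0.081.
N(40) = 7141.12·e^(0.081×18) = 7141.12·e^1.458 = 30687.9.

30700 seals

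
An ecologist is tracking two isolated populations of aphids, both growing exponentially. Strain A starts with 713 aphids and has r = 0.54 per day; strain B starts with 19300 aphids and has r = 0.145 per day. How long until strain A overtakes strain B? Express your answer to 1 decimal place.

8.4 days

Set 713·e^(0.54t) = 19300·e^(0.145t).
e^((0.54 − 0.145)t) = 19300/713 → e^(0.395·t) = 27.069.
0.395·t = ln(27.069) = 3.2984, so t = 3.2984/0.395 = 8.3503.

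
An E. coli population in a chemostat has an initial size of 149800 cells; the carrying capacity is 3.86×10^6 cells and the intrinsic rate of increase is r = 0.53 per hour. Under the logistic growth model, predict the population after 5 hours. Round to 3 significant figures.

1400000 cells

A = (K − N₀)/N₀ = (3.86×10^6 − 149800)/149800 = 24.768.
N(t) = K/(1 + A·e^(−rt)) = 3.86×10^6/(1 + 24.768×e^(−0.53×5)).
e^(−2.65) = 0.070651; denominator = 1 + 24.768×0.070651 = 2.7499.
N = 3.86×10^6/2.7499 = 1.403704×10^6.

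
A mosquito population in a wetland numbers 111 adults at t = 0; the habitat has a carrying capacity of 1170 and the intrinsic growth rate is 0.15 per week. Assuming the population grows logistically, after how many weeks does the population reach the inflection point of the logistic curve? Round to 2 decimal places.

Logistic growth is fastest at N = K/2 = 585.
A = (K − N₀)/N₀ = 9.5405. Set K/(1 + A·e^(−rt)) = K/2 → A·e^(−rt) = 1.
e^(−0.15t) = 1/9.5405 = 0.104816, so t = ln(9.5405)/0.15 = 2.2556/0.15 = 15.037.

15.04 weeks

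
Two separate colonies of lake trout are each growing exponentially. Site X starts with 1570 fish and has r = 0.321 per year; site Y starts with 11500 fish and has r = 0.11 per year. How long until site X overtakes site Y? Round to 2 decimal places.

Set 1570·e^(0.321t) = 11500·e^(0.11t).
e^((0.321 − 0.11)t) = 11500/1570 → e^(0.211·t) = 7.3248.
0.211·t = ln(7.3248) = 1.9913, so t = 1.9913/0.211 = 9.4373.

9.44 years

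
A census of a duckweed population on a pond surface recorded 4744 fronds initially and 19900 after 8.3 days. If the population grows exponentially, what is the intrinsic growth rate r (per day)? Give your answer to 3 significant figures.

From N(t) = N₀·e^(rt): e^(r·8.3) = 19900/4744 = 4.1948.
r·8.3 = ln(4.1948) = 1.4338, so r = 1.4338/8.3 = 0.17275.

0.173 per day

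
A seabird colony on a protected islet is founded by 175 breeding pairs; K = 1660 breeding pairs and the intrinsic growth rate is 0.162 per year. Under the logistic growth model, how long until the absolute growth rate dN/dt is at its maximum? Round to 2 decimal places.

Logistic growth is fastest at N = K/2 = 830.
A = (K − N₀)/N₀ = 8.4857. Set K/(1 + A·e^(−rt)) = K/2 → A·e^(−rt) = 1.
e^(−0.162t) = 1/8.4857 = 0.117845, so t = ln(8.4857)/0.162 = 2.1384/0.162 = 13.2.

13.20 years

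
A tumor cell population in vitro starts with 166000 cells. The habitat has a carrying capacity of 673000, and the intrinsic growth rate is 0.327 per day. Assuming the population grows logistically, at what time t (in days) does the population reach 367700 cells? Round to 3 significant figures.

3.98 days

A = (K − N₀)/N₀ = (673000 − 166000)/166000 = 3.0542.
Solve 673000/(1 + 3.0542·e^(−0.327t)) = 367700: 1 + 3.0542·e^(−0.327t) = 1.8303, so e^(−0.327t) = 0.271852.
−0.327·t = ln(0.271852) = -1.3025, so t = 1.3025/0.327 = 3.9832.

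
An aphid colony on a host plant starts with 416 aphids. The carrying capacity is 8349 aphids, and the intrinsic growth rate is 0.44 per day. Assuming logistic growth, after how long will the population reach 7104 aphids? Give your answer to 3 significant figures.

10.7 days

A = (K − N₀)/N₀ = (8349 − 416)/416 = 19.07.
Solve 8349/(1 + 19.07·e^(−0.44t)) = 7104: 1 + 19.07·e^(−0.44t) = 1.1753, so e^(−0.44t) = 0.00919014.
−0.44·t = ln(0.00919014) = -4.6896, so t = 4.6896/0.44 = 10.658.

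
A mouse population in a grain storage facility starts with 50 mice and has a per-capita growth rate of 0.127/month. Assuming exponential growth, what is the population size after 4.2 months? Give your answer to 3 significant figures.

85.2 mice

N(t) = N₀·e^(rt) = 50 × e^(0.127×4.2) = 50 × e^0.5334.
e^0.5334 ≈ 1.7047, so N ≈ 50 × 1.7047 = 85.2359.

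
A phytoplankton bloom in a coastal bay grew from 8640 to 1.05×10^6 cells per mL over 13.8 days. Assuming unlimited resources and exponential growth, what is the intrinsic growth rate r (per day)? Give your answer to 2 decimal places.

0.35 per day

From N(t) = N₀·e^(rt): e^(r·13.8) = 1.05×10^6/8640 = 121.53.
r·13.8 = ln(121.53) = 4.8001, so r = 4.8001/13.8 = 0.34784.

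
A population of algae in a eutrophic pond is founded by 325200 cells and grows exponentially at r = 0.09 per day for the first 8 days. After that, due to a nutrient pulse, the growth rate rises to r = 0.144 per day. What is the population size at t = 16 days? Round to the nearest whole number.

Phase 1: N(8) = 325200·e^(0.09×8) = 325200·e^0.72 = 668102.
Phase 2 runs for 16 − 8 = 8 days at r = 0.144.
N(16) = 668102·e^(0.144×8) = 668102·e^1.152 = 2.114218×10^6.

2114218 cells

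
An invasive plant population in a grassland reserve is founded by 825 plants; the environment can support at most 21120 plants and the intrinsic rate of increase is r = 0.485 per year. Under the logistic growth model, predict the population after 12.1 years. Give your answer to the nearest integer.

A = (K − N₀)/N₀ = (21120 − 825)/825 = 24.6.
N(t) = K/(1 + A·e^(−rt)) = 21120/(1 + 24.6×e^(−0.485×12.1)).
e^(−5.869) = 0.0028271; denominator = 1 + 24.6×0.0028271 = 1.0695.
N = 21120/1.0695 = 19746.7.

19747 plants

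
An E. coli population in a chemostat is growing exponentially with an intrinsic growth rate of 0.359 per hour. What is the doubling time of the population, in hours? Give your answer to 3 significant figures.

Doubling time t_d = ln(2)/r = 0.6931/0.359 = 1.9308.

1.93 hours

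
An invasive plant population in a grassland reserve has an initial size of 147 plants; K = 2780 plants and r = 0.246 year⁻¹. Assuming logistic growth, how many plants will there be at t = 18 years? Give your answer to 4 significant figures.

2290 plants

A = (K − N₀)/N₀ = (2780 − 147)/147 = 17.912.
N(t) = K/(1 + A·e^(−rt)) = 2780/(1 + 17.912×e^(−0.246×18)).
e^(−4.428) = 0.011938; denominator = 1 + 17.912×0.011938 = 1.2138.
N = 2780/1.2138 = 2290.26.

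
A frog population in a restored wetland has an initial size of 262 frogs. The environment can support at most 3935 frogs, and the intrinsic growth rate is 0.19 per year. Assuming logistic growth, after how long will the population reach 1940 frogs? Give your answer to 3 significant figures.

A = (K − N₀)/N₀ = (3935 − 262)/262 = 14.019.
Solve 3935/(1 + 14.019·e^(−0.19t)) = 1940: 1 + 14.019·e^(−0.19t) = 2.0284, so e^(−0.19t) = 0.0733536.
−0.19·t = ln(0.0733536) = -2.6125, so t = 2.6125/0.19 = 13.75.

13.7 years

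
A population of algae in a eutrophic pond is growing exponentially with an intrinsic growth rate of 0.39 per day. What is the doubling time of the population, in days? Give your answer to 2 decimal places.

Doubling time t_d = ln(2)/r = 0.6931/0.39 = 1.7773.

1.78 days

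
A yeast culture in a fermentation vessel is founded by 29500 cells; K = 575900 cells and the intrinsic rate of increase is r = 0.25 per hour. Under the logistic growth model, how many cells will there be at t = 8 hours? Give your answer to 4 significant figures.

164200 cells

A = (K − N₀)/N₀ = (575900 − 29500)/29500 = 18.522.
N(t) = K/(1 + A·e^(−rt)) = 575900/(1 + 18.522×e^(−0.25×8)).
e^(−2) = 0.13534; denominator = 1 + 18.522×0.13534 = 3.5067.
N = 575900/3.5067 = 164229.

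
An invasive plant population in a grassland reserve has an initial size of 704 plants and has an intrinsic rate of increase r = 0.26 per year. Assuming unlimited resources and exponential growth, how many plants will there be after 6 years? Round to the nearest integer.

3350 plants

N(t) = N₀·e^(rt) = 704 × e^(0.26×6) = 704 × e^1.56.
e^1.56 ≈ 4.7588, so N ≈ 704 × 4.7588 = 3350.21.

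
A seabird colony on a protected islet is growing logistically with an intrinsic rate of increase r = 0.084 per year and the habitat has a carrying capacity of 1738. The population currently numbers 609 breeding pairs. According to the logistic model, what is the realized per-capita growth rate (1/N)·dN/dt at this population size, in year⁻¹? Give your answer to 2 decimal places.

0.05 per year

(1/N)·dN/dt = r(1 − N/K) = 0.084 × (1 − 609/1738).
= 0.084 × 0.6496 = 0.054566.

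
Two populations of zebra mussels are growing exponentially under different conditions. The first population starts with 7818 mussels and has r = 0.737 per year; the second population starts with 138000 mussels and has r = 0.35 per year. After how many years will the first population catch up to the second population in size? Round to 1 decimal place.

7.4 years

Set 7818·e^(0.737t) = 138000·e^(0.35t).
e^((0.737 − 0.35)t) = 138000/7818 → e^(0.387·t) = 17.652.
0.387·t = ln(17.652) = 2.8708, so t = 2.8708/0.387 = 7.4182.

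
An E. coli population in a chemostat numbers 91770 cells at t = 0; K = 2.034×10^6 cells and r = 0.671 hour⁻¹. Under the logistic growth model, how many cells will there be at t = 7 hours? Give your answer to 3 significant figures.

1700000 cells

A = (K − N₀)/N₀ = (2.034×10^6 − 91770)/91770 = 21.164.
N(t) = K/(1 + A·e^(−rt)) = 2.034×10^6/(1 + 21.164×e^(−0.671×7)).
e^(−4.697) = 0.0091226; denominator = 1 + 21.164×0.0091226 = 1.1931.
N = 2.034×10^6/1.1931 = 1.704843×10^6.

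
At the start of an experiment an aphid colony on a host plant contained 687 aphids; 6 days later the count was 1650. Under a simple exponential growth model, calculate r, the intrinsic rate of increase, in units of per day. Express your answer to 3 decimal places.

From N(t) = N₀·e^(rt): e^(r·6) = 1650/687 = 2.4017.
r·6 = ln(2.4017) = 0.8762, so r = 0.8762/6 = 0.14603.

0.146 per day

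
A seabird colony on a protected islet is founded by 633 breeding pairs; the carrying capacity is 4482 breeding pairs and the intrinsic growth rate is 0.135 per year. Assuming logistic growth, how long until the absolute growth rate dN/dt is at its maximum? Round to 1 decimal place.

Logistic growth is fastest at N = K/2 = 2241.
A = (K − N₀)/N₀ = 6.0806. Set K/(1 + A·e^(−rt)) = K/2 → A·e^(−rt) = 1.
e^(−0.135t) = 1/6.0806 = 0.164458, so t = ln(6.0806)/0.135 = 1.8051/0.135 = 13.371.

13.4 years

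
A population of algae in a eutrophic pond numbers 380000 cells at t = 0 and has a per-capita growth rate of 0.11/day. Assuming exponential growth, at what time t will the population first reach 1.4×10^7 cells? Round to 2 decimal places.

32.79 days

Set N₀·e^(rt) = 1.4×10^7: e^(0.11·t) = 1.4×10^7/380000 = 36.842.
0.11·t = ln(36.842) = 3.6066, so t = 3.6066/0.11 = 32.788.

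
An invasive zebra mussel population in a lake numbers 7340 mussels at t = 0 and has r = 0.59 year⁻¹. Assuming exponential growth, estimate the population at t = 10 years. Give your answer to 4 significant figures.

N(t) = N₀·e^(rt) = 7340 × e^(0.59×10) = 7340 × e^5.9.
e^5.9 ≈ 365.04, so N ≈ 7340 × 365.04 = 2.679375×10^6.

2679000 mussels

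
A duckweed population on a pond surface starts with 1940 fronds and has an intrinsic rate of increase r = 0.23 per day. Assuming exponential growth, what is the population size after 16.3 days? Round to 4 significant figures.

82410 fronds

N(t) = N₀·e^(rt) = 1940 × e^(0.23×16.3) = 1940 × e^3.749.
e^3.749 ≈ 42.479, so N ≈ 1940 × 42.479 = 82408.4.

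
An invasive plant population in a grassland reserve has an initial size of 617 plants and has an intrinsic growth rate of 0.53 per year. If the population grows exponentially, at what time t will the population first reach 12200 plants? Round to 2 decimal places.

5.63 years

Set N₀·e^(rt) = 12200: e^(0.53·t) = 12200/617 = 19.773.
0.53·t = ln(19.773) = 2.9843, so t = 2.9843/0.53 = 5.6308.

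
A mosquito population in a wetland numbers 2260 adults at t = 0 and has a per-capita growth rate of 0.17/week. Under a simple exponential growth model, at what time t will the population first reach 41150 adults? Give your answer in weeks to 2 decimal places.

Set N₀·e^(rt) = 41150: e^(0.17·t) = 41150/2260 = 18.208.
0.17·t = ln(18.208) = 2.9019, so t = 2.9019/0.17 = 17.07.

17.07 weeks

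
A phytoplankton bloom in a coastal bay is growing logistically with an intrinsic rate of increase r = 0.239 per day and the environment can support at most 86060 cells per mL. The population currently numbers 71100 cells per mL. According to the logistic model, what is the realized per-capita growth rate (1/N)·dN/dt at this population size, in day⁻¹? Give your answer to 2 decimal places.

0.04 per day

(1/N)·dN/dt = r(1 − N/K) = 0.239 × (1 − 71100/86060).
= 0.239 × 0.17383 = 0.041546.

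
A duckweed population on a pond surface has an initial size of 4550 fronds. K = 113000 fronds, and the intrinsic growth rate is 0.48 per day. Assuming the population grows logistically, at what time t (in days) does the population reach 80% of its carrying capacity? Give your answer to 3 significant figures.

9.49 days

A = (K − N₀)/N₀ = (113000 − 4550)/4550 = 23.835.
Solve 113000/(1 + 23.835·e^(−0.48t)) = 90400: 1 + 23.835·e^(−0.48t) = 1.25, so e^(−0.48t) = 0.0104887.
−0.48·t = ln(0.0104887) = -4.5575, so t = 4.5575/0.48 = 9.4947.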